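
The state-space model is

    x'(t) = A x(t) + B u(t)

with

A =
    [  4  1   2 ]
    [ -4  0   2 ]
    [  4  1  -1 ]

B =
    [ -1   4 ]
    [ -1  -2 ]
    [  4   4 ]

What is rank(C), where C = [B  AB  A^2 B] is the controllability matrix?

3

AB = [[3, 22], [12, -8], [-9, 10]]
A^2B = [[6, 100], [-30, -68], [33, 70]]
Controllability matrix C = [B  AB  A^2B] = [[-1, 4, 3, 22, 6, 100], [-1, -2, 12, -8, -30, -68], [4, 4, -9, 10, 33, 70]]
Take the 3×3 submatrix of C formed by columns 1, 2, 3: [[-1, 4, 3], [-1, -2, 12], [4, 4, -9]]. Its determinant is (-1)·((-2)·(-9) - 12·4) - 4·((-1)·(-9) - 12·4) + 3·((-1)·4 - (-2)·4) = (-1)·(-30) - 4·(-39) + 3·4 = 198 ≠ 0.
So rank(C) ≥ 3; since C has 3 rows, rank(C) = 3.
rank(C) = 3 = n, so the pair (A, B) is completely controllable.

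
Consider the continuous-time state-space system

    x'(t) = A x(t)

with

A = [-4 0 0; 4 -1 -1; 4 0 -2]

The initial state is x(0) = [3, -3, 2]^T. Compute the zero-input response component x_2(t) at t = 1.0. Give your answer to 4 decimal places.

-0.8666

det(sI - A) = s^3 - (tr A)s^2 + (M11 + M22 + M33)s - det A, where Mii is the 2×2 principal minor of A obtained by deleting row i and column i.
tr A = (-4) + (-1) + (-2) = -7; M11 = (-1)·(-2) - (-1)·0 = 2 - 0 = 2; M22 = (-4)·(-2) - 0·4 = 8 - 0 = 8; M33 = (-4)·(-1) - 0·4 = 4 - 0 = 4; sum of minors = 14.
det A = (-4)·((-1)·(-2) - (-1)·0) - 0·(4·(-2) - (-1)·4) + 0·(4·0 - (-1)·4) = (-4)·2 - 0·(-4) + 0·4 = -8.
So p(s) = det(sI - A) = s^3 + 7s^2 + 14s + 8.
Rational-root test: any integer root divides 8. Testing small divisors, s = -1 works: p(-1) = -1 + 7 + (-14) + 8 = 0, so (s + 1) is a factor.
Dividing, p(s) = (s + 1)(s^2 + 6s + 8).
Factor s^2 + 6s + 8: two numbers with sum -6 and product 8 are -2 and -4, so s^2 + 6s + 8 = (s + 2)(s + 4).
Hence p(s) = (s + 1) (s + 2) (s + 4), with roots -4, -2, -1.
The eigenvalues -4, -2, -1 are distinct and real, so A is diagonalisable and x(t) = e^{At} x(0) = V diag(e^{λ_i t}) V^{-1} x(0), where the columns of V are the eigenvectors.
λ = -4: A - (-4)I = [[0, 0, 0], [4, 3, -1], [4, 0, 2]]. v must be orthogonal to every row; (row 2) × (row 3) = [6, -12, -12], so take v_1 = [1, -2, -2]^T.
λ = -2: A - (-2)I = [[-2, 0, 0], [4, 1, -1], [4, 0, 0]]. v must be orthogonal to every row; (row 1) × (row 2) = [0, -2, -2], so take v_2 = [0, 1, 1]^T.
λ = -1: A - (-1)I = [[-3, 0, 0], [4, 0, -1], [4, 0, -1]]. v must be orthogonal to every row; (row 1) × (row 2) = [0, -3, 0], so take v_3 = [0, -1, 0]^T.
V = [v_1 v_2 v_3] = [[1, 0, 0], [-2, 1, -1], [-2, 1, 0]] has det V = 1, so V^{-1} = adj(V)/det V = [[1, 0, 0], [2, 0, 1], [0, -1, 1]].
Modal coordinates z(0) = V^{-1} x(0): 1·3 + 0·(-3) + 0·2 = 3; 2·3 + 0·(-3) + 1·2 = 8; 0·3 + (-1)·(-3) + 1·2 = 5; so z(0) = [3, 8, 5]^T.
x_2(t) = Σ_i (v_i)_2 · z_i(0) · e^{λ_i t} (row 2 of V times the modal terms).
x_2(1.0) = (-2)·3·e^{-4·1.0} + 1·8·e^{-2·1.0} + (-1)·5·e^{-1·1.0} = (-6)·0.018316 + 8·0.135335 + (-5)·0.367879 = -0.8666.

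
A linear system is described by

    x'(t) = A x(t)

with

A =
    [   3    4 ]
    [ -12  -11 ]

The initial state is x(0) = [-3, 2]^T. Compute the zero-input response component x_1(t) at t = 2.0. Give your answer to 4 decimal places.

-0.0196

det(sI - A) = s^2 - (tr A)s + det A, with tr A = 3 + (-11) = -8 and det A = 3·(-11) - 4·(-12) = -33 - (-48) = 15.
So p(s) = det(sI - A) = s^2 + 8s + 15.
Factor s^2 + 8s + 15: two numbers with sum -8 and product 15 are -3 and -5, so s^2 + 8s + 15 = (s + 3)(s + 5).
Hence p(s) = (s + 3) (s + 5), with roots -5, -3.
The eigenvalues -5, -3 are distinct and real, so A is diagonalisable and x(t) = e^{At} x(0) = V diag(e^{λ_i t}) V^{-1} x(0), where the columns of V are the eigenvectors.
λ = -5: A - (-5)I = [[8, 4], [-12, -6]]. Row 1 gives 8·v1 + 4·v2 = 0, so take v_1 = [-1, 2]^T.
λ = -3: A - (-3)I = [[6, 4], [-12, -8]]. Row 1 gives 6·v1 + 4·v2 = 0, so take v_2 = [-2, 3]^T.
V = [v_1 v_2] = [[-1, -2], [2, 3]] has det V = 1, so V^{-1} = adj(V)/det V = [[3, 2], [-2, -1]].
Modal coordinates z(0) = V^{-1} x(0): 3·(-3) + 2·2 = -5; (-2)·(-3) + (-1)·2 = 4; so z(0) = [-5, 4]^T.
x_1(t) = Σ_i (v_i)_1 · z_i(0) · e^{λ_i t} (row 1 of V times the modal terms).
x_1(2.0) = (-1)·(-5)·e^{-5·2.0} + (-2)·4·e^{-3·2.0} = 5·0.000045 + (-8)·0.002479 = -0.0196.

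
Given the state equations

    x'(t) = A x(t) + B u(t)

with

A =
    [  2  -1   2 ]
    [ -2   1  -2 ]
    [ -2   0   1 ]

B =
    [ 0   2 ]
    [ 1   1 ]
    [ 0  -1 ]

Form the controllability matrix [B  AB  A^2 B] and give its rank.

3

AB = [[-1, 1], [1, -1], [0, -5]]
A^2B = [[-3, -7], [3, 7], [2, -7]]
Controllability matrix C = [B  AB  A^2B] = [[0, 2, -1, 1, -3, -7], [1, 1, 1, -1, 3, 7], [0, -1, 0, -5, 2, -7]]
Take the 3×3 submatrix of C formed by columns 1, 2, 3: [[0, 2, -1], [1, 1, 1], [0, -1, 0]]. Its determinant is 0·(1·0 - 1·(-1)) - 2·(1·0 - 1·0) + (-1)·(1·(-1) - 1·0) = 0·1 - 2·0 + (-1)·(-1) = 1 ≠ 0.
So rank(C) ≥ 3; since C has 3 rows, rank(C) = 3.
rank(C) = 3 = n, so the pair (A, B) is completely controllable.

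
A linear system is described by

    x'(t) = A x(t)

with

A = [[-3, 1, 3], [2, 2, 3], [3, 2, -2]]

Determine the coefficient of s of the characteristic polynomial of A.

-21

Expand det(sI - A) for the 3×3 matrix.
p(s) = s^3 + 3s^2 - 21s - 37.
(Check: constant term = det(-A) = (-1)^3 det A = -37; coefficient of s^2 = -tr A = 3.)
The coefficient of s is -21.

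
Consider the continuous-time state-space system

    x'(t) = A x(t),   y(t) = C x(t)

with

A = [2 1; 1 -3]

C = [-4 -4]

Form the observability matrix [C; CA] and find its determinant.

CA = [[-12, 8]]
Observability matrix O = [C; CA] = [[-4, -4], [-12, 8]]
det(O) = (-4)·8 - (-4)·(-12) = -32 - 48 = -80
Since det(O) ≠ 0, rank(O) = 2 and the system is completely observable.

-80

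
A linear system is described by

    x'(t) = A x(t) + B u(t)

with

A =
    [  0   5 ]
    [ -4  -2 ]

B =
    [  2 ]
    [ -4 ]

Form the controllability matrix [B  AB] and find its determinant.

AB = [[-20], [0]]
Controllability matrix C = [B  AB] = [[2, -20], [-4, 0]]
det(C) = 2·0 - (-20)·(-4) = 0 - 80 = -80
Since det(C) ≠ 0, rank(C) = 2 and the system is completely controllable.

-80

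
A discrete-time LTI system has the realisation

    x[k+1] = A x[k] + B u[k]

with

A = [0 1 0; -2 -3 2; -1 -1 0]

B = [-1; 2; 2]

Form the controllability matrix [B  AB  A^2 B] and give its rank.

AB = [[2], [0], [-1]]
A^2B = [[0], [-6], [-2]]
Controllability matrix C = [B  AB  A^2B] = [[-1, 2, 0], [2, 0, -6], [2, -1, -2]]
det(C) = (-1)·(0·(-2) - (-6)·(-1)) - 2·(2·(-2) - (-6)·2) + 0·(2·(-1) - 0·2) = (-1)·(-6) - 2·8 + 0·(-2) = -10 ≠ 0, so rank(C) = 3.
rank(C) = 3 = n, so the pair (A, B) is completely controllable.

3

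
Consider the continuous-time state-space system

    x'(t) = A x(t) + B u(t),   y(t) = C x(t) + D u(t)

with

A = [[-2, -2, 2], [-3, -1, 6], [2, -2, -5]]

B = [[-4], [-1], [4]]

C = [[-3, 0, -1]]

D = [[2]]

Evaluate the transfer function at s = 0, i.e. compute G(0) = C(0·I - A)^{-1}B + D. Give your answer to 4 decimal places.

28.8333

G(0) = C(-A)^{-1}B + D = -C A^{-1} B + D.
det A = -12, so A^{-1} = (1/-12)·adj(A) = [[-17/12, 7/6, 5/6], [1/4, -1/2, -1/2], [-2/3, 2/3, 1/3]]
A^{-1} B = [47/6, -5/2, 10/3]^T
C A^{-1} B = -161/6
G(0) = D - C A^{-1} B = 2 - (-161/6) = 173/6 ≈ 28.8333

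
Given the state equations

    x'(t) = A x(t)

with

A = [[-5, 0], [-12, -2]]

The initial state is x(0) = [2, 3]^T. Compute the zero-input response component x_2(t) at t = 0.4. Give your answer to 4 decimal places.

-1.1640

det(sI - A) = s^2 - (tr A)s + det A, with tr A = (-5) + (-2) = -7 and det A = (-5)·(-2) - 0·(-12) = 10 - 0 = 10.
So p(s) = det(sI - A) = s^2 + 7s + 10.
Factor s^2 + 7s + 10: two numbers with sum -7 and product 10 are -2 and -5, so s^2 + 7s + 10 = (s + 2)(s + 5).
Hence p(s) = (s + 2) (s + 5), with roots -5, -2.
The eigenvalues -5, -2 are distinct and real, so A is diagonalisable and x(t) = e^{At} x(0) = V diag(e^{λ_i t}) V^{-1} x(0), where the columns of V are the eigenvectors.
λ = -5: A - (-5)I = [[0, 0], [-12, 3]]. Row 2 gives (-12)·v1 + 3·v2 = 0, so take v_1 = [1, 4]^T.
λ = -2: A - (-2)I = [[-3, 0], [-12, 0]]. Row 1 gives (-3)·v1 + 0·v2 = 0, so take v_2 = [0, 1]^T.
V = [v_1 v_2] = [[1, 0], [4, 1]] has det V = 1, so V^{-1} = adj(V)/det V = [[1, 0], [-4, 1]].
Modal coordinates z(0) = V^{-1} x(0): 1·2 + 0·3 = 2; (-4)·2 + 1·3 = -5; so z(0) = [2, -5]^T.
x_2(t) = Σ_i (v_i)_2 · z_i(0) · e^{λ_i t} (row 2 of V times the modal terms).
x_2(0.4) = 4·2·e^{-5·0.4} + 1·(-5)·e^{-2·0.4} = 8·0.135335 + (-5)·0.449329 = -1.1640.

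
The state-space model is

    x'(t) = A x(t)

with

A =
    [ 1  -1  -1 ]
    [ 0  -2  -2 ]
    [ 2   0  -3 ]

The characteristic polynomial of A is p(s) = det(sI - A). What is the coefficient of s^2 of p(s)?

Expand det(sI - A) for the 3×3 matrix.
p(s) = s^3 + 4s^2 + 3s - 6.
(Check: constant term = det(-A) = (-1)^3 det A = -6; coefficient of s^2 = -tr A = 4.)
The coefficient of s^2 is 4.

4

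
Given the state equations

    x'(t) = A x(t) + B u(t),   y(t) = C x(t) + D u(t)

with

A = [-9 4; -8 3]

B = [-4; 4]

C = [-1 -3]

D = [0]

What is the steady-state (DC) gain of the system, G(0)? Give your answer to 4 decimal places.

-46.4000

G(0) = C(-A)^{-1}B + D = -C A^{-1} B + D.
det A = 5, so A^{-1} = (1/5)·adj(A) = [[3/5, -4/5], [8/5, -9/5]]
A^{-1} B = [-28/5, -68/5]^T
C A^{-1} B = 232/5
G(0) = D - C A^{-1} B = 0 - (232/5) = -232/5 ≈ -46.4000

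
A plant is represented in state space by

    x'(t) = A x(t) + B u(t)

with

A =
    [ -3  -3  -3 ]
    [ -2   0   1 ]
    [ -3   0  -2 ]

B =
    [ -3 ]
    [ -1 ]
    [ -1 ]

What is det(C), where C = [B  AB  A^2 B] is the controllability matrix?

AB = [[15], [5], [11]]
A^2B = [[-93], [-19], [-67]]
Controllability matrix C = [B  AB  A^2B] = [[-3, 15, -93], [-1, 5, -19], [-1, 11, -67]]
Expanding along the first row, det(C) = (-3)·(5·(-67) - (-19)·11) - 15·((-1)·(-67) - (-19)·(-1)) + (-93)·((-1)·11 - 5·(-1)) = (-3)·(-126) - 15·48 + (-93)·(-6) = 216
Since det(C) ≠ 0, rank(C) = 3 and the system is completely controllable.

216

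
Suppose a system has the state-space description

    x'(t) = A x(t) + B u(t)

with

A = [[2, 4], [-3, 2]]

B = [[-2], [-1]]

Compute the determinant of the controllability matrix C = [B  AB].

AB = [[-8], [4]]
Controllability matrix C = [B  AB] = [[-2, -8], [-1, 4]]
det(C) = (-2)·4 - (-8)·(-1) = -8 - 8 = -16
Since det(C) ≠ 0, rank(C) = 2 and the system is completely controllable.

-16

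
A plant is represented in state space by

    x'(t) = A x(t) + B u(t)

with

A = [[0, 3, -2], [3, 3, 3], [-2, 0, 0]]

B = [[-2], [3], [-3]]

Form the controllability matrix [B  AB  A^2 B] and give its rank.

3

AB = [[15], [-6], [4]]
A^2B = [[-26], [39], [-30]]
Controllability matrix C = [B  AB  A^2B] = [[-2, 15, -26], [3, -6, 39], [-3, 4, -30]]
det(C) = (-2)·((-6)·(-30) - 39·4) - 15·(3·(-30) - 39·(-3)) + (-26)·(3·4 - (-6)·(-3)) = (-2)·24 - 15·27 + (-26)·(-6) = -297 ≠ 0, so rank(C) = 3.
rank(C) = 3 = n, so the pair (A, B) is completely controllable.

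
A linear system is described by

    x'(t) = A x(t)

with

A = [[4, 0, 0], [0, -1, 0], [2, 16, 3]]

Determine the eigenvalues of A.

det(sI - A) = s^3 - (tr A)s^2 + (M11 + M22 + M33)s - det A, where Mii is the 2×2 principal minor of A obtained by deleting row i and column i.
tr A = 4 + (-1) + 3 = 6; M11 = (-1)·3 - 0·16 = -3 - 0 = -3; M22 = 4·3 - 0·2 = 12 - 0 = 12; M33 = 4·(-1) - 0·0 = -4 - 0 = -4; sum of minors = 5.
det A = 4·((-1)·3 - 0·16) - 0·(0·3 - 0·2) + 0·(0·16 - (-1)·2) = 4·(-3) - 0·0 + 0·2 = -12.
So p(s) = det(sI - A) = s^3 - 6s^2 + 5s + 12.
Rational-root test: any integer root divides 12. Testing small divisors, s = -1 works: p(-1) = -1 + (-6) + (-5) + 12 = 0, so (s + 1) is a factor.
Dividing, p(s) = (s + 1)(s^2 - 7s + 12).
Factor s^2 - 7s + 12: two numbers with sum 7 and product 12 are 4 and 3, so s^2 - 7s + 12 = (s - 4)(s - 3).
Hence p(s) = (s - 4) (s - 3) (s + 1), with roots -1, 3, 4.
At least one eigenvalue has non-negative real part, so the system is not asymptotically stable.

-1, 3, 4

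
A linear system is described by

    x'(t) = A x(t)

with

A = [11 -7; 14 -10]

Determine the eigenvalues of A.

det(sI - A) = s^2 - (tr A)s + det A, with tr A = 11 + (-10) = 1 and det A = 11·(-10) - (-7)·14 = -110 - (-98) = -12.
So p(s) = det(sI - A) = s^2 - s - 12.
Factor s^2 - s - 12: two numbers with sum 1 and product -12 are 4 and -3, so s^2 - s - 12 = (s - 4)(s + 3).
Hence p(s) = (s - 4) (s + 3), with roots -3, 4.
At least one eigenvalue has non-negative real part, so the system is not asymptotically stable.

-3, 4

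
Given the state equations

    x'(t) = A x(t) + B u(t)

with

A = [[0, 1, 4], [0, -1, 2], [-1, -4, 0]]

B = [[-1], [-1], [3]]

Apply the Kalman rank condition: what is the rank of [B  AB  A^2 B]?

AB = [[11], [7], [5]]
A^2B = [[27], [3], [-39]]
Controllability matrix C = [B  AB  A^2B] = [[-1, 11, 27], [-1, 7, 3], [3, 5, -39]]
det(C) = (-1)·(7·(-39) - 3·5) - 11·((-1)·(-39) - 3·3) + 27·((-1)·5 - 7·3) = (-1)·(-288) - 11·30 + 27·(-26) = -744 ≠ 0, so rank(C) = 3.
rank(C) = 3 = n, so the pair (A, B) is completely controllable.

3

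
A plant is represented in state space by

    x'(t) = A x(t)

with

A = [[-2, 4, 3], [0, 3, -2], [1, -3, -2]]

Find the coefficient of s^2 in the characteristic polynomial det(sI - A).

Expand det(sI - A) for the 3×3 matrix.
p(s) = s^3 + s^2 - 17s - 7.
(Check: constant term = det(-A) = (-1)^3 det A = -7; coefficient of s^2 = -tr A = 1.)
The coefficient of s^2 is 1.

1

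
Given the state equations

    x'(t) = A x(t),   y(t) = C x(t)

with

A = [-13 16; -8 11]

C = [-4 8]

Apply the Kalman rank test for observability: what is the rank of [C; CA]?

1

CA = [[-12, 24]]
Observability matrix O = [C; CA] = [[-4, 8], [-12, 24]]
Every row of O is a scalar multiple of row 1 = [-4, 8] (multipliers 1, 3), so the rows span a one-dimensional space.
O ≠ 0, hence rank(O) = 1.
rank(O) = 1 < n = 2, so the pair (A, C) is not completely observable.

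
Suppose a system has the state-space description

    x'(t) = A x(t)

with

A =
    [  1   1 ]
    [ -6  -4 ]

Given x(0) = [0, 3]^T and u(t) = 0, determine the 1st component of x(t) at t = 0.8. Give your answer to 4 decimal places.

det(sI - A) = s^2 - (tr A)s + det A, with tr A = 1 + (-4) = -3 and det A = 1·(-4) - 1·(-6) = -4 - (-6) = 2.
So p(s) = det(sI - A) = s^2 + 3s + 2.
Factor s^2 + 3s + 2: two numbers with sum -3 and product 2 are -1 and -2, so s^2 + 3s + 2 = (s + 1)(s + 2).
Hence p(s) = (s + 1) (s + 2), with roots -2, -1.
The eigenvalues -2, -1 are distinct and real, so A is diagonalisable and x(t) = e^{At} x(0) = V diag(e^{λ_i t}) V^{-1} x(0), where the columns of V are the eigenvectors.
λ = -2: A - (-2)I = [[3, 1], [-6, -2]]. Row 1 gives 3·v1 + 1·v2 = 0, so take v_1 = [-1, 3]^T.
λ = -1: A - (-1)I = [[2, 1], [-6, -3]]. Row 1 gives 2·v1 + 1·v2 = 0, so take v_2 = [1, -2]^T.
V = [v_1 v_2] = [[-1, 1], [3, -2]] has det V = -1, so V^{-1} = adj(V)/det V = [[2, 1], [3, 1]].
Modal coordinates z(0) = V^{-1} x(0): 2·0 + 1·3 = 3; 3·0 + 1·3 = 3; so z(0) = [3, 3]^T.
x_1(t) = Σ_i (v_i)_1 · z_i(0) · e^{λ_i t} (row 1 of V times the modal terms).
x_1(0.8) = (-1)·3·e^{-2·0.8} + 1·3·e^{-1·0.8} = (-3)·0.201897 + 3·0.449329 = 0.7423.

0.7423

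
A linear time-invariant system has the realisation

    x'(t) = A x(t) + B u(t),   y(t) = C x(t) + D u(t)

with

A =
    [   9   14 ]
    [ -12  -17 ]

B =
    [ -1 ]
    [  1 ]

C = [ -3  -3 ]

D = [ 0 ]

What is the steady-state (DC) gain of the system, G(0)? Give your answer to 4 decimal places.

G(0) = C(-A)^{-1}B + D = -C A^{-1} B + D.
det A = 15, so A^{-1} = (1/15)·adj(A) = [[-17/15, -14/15], [4/5, 3/5]]
A^{-1} B = [1/5, -1/5]^T
C A^{-1} B = 0
G(0) = D - C A^{-1} B = 0 - (0) = 0

0.0000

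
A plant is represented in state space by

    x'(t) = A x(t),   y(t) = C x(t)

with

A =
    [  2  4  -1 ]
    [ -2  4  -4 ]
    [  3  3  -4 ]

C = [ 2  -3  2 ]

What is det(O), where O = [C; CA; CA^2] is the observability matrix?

CA = [[16, 2, 2]]
CA^2 = [[34, 78, -32]]
Observability matrix O = [C; CA; CA^2] = [[2, -3, 2], [16, 2, 2], [34, 78, -32]]
Expanding along the first row, det(O) = 2·(2·(-32) - 2·78) - (-3)·(16·(-32) - 2·34) + 2·(16·78 - 2·34) = 2·(-220) - (-3)·(-580) + 2·1180 = 180
Since det(O) ≠ 0, rank(O) = 3 and the system is completely observable.

180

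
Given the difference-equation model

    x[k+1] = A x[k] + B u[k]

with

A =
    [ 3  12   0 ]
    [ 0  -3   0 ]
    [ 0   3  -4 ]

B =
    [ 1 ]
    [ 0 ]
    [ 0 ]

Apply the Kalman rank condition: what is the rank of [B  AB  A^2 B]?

1

AB = [[3], [0], [0]]
A^2B = [[9], [0], [0]]
Controllability matrix C = [B  AB  A^2B] = [[1, 3, 9], [0, 0, 0], [0, 0, 0]]
Every column of C is a scalar multiple of column 1 = [1, 0, 0] (multipliers 1, 3, 9), so the columns span a one-dimensional space.
C ≠ 0, hence rank(C) = 1.
rank(C) = 1 < n = 3, so the pair (A, B) is not completely controllable.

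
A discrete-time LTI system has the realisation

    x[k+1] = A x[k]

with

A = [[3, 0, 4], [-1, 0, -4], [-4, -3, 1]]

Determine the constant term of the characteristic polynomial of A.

24

Expand det(zI - A) for the 3×3 matrix.
p(z) = z^3 - 4z^2 + 7z + 24.
(Check: constant term = det(-A) = (-1)^3 det A = 24; coefficient of z^2 = -tr A = -4.)
The constant term is 24.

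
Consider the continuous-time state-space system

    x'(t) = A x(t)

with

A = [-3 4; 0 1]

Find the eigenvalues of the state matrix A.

det(sI - A) = s^2 - (tr A)s + det A, with tr A = (-3) + 1 = -2 and det A = (-3)·1 - 4·0 = -3 - 0 = -3.
So p(s) = det(sI - A) = s^2 + 2s - 3.
Factor s^2 + 2s - 3: two numbers with sum -2 and product -3 are 1 and -3, so s^2 + 2s - 3 = (s - 1)(s + 3).
Hence p(s) = (s - 1) (s + 3), with roots -3, 1.
At least one eigenvalue has non-negative real part, so the system is not asymptotically stable.

-3, 1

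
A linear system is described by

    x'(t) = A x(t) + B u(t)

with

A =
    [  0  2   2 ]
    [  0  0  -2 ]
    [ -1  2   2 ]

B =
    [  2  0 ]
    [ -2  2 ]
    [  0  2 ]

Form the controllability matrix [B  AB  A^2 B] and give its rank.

3

AB = [[-4, 8], [0, -4], [-6, 8]]
A^2B = [[-12, 8], [12, -16], [-8, 0]]
Controllability matrix C = [B  AB  A^2B] = [[2, 0, -4, 8, -12, 8], [-2, 2, 0, -4, 12, -16], [0, 2, -6, 8, -8, 0]]
Take the 3×3 submatrix of C formed by columns 1, 2, 3: [[2, 0, -4], [-2, 2, 0], [0, 2, -6]]. Its determinant is 2·(2·(-6) - 0·2) - 0·((-2)·(-6) - 0·0) + (-4)·((-2)·2 - 2·0) = 2·(-12) - 0·12 + (-4)·(-4) = -8 ≠ 0.
So rank(C) ≥ 3; since C has 3 rows, rank(C) = 3.
rank(C) = 3 = n, so the pair (A, B) is completely controllable.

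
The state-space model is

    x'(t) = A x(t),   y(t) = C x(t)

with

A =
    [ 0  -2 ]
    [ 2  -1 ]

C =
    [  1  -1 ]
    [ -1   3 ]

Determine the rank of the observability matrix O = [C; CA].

2

CA = [[-2, -1], [6, -1]]
Observability matrix O = [C; CA] = [[1, -1], [-1, 3], [-2, -1], [6, -1]]
Take the 2×2 submatrix of O formed by rows 1, 2: [[1, -1], [-1, 3]]. Its determinant is 1·3 - (-1)·(-1) = 3 - 1 = 2 ≠ 0.
So rank(O) ≥ 2; since O has 2 columns, rank(O) = 2.
rank(O) = 2 = n, so the pair (A, C) is completely observable.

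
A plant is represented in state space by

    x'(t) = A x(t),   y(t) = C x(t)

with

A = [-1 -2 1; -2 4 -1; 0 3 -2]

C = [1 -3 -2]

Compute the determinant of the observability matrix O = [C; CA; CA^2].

CA = [[5, -20, 8]]
CA^2 = [[35, -66, 9]]
Observability matrix O = [C; CA; CA^2] = [[1, -3, -2], [5, -20, 8], [35, -66, 9]]
Expanding along the first row, det(O) = 1·((-20)·9 - 8·(-66)) - (-3)·(5·9 - 8·35) + (-2)·(5·(-66) - (-20)·35) = 1·348 - (-3)·(-235) + (-2)·370 = -1097
Since det(O) ≠ 0, rank(O) = 3 and the system is completely observable.

-1097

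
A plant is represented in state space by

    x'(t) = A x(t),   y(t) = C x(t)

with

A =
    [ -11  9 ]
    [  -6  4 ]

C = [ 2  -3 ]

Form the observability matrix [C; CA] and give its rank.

CA = [[-4, 6]]
Observability matrix O = [C; CA] = [[2, -3], [-4, 6]]
Every row of O is a scalar multiple of row 1 = [2, -3] (multipliers 1, -2), so the rows span a one-dimensional space.
O ≠ 0, hence rank(O) = 1.
rank(O) = 1 < n = 2, so the pair (A, C) is not completely observable.

1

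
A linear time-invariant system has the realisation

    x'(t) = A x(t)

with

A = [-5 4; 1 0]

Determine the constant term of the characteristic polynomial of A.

-4

For a 2×2 matrix, det(sI - A) = s^2 - (tr A)s + det A.
tr A = -5, det A = -4.
So p(s) = s^2 + 5s - 4.
The constant term is -4.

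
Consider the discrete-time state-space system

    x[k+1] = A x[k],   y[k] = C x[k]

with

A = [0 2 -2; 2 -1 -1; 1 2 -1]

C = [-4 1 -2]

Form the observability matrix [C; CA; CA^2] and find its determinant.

CA = [[0, -13, 9]]
CA^2 = [[-17, 31, 4]]
Observability matrix O = [C; CA; CA^2] = [[-4, 1, -2], [0, -13, 9], [-17, 31, 4]]
Expanding along the first row, det(O) = (-4)·((-13)·4 - 9·31) - 1·(0·4 - 9·(-17)) + (-2)·(0·31 - (-13)·(-17)) = (-4)·(-331) - 1·153 + (-2)·(-221) = 1613
Since det(O) ≠ 0, rank(O) = 3 and the system is completely observable.

1613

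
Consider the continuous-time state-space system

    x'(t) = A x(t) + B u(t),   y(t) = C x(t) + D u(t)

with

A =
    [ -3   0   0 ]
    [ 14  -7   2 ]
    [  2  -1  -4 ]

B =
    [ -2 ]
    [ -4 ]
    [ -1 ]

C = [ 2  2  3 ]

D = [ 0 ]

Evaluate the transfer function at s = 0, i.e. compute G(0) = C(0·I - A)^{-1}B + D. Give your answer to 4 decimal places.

-5.5000

G(0) = C(-A)^{-1}B + D = -C A^{-1} B + D.
det A = -90, so A^{-1} = (1/-90)·adj(A) = [[-1/3, 0, 0], [-2/3, -2/15, -1/15], [0, 1/30, -7/30]]
A^{-1} B = [2/3, 29/15, 1/10]^T
C A^{-1} B = 11/2
G(0) = D - C A^{-1} B = 0 - (11/2) = -11/2 ≈ -5.5000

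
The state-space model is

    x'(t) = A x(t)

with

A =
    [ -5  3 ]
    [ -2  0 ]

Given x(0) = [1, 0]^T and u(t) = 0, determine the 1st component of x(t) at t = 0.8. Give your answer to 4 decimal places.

det(sI - A) = s^2 - (tr A)s + det A, with tr A = (-5) + 0 = -5 and det A = (-5)·0 - 3·(-2) = 0 - (-6) = 6.
So p(s) = det(sI - A) = s^2 + 5s + 6.
Factor s^2 + 5s + 6: two numbers with sum -5 and product 6 are -2 and -3, so s^2 + 5s + 6 = (s + 2)(s + 3).
Hence p(s) = (s + 2) (s + 3), with roots -3, -2.
The eigenvalues -3, -2 are distinct and real, so A is diagonalisable and x(t) = e^{At} x(0) = V diag(e^{λ_i t}) V^{-1} x(0), where the columns of V are the eigenvectors.
λ = -3: A - (-3)I = [[-2, 3], [-2, 3]]. Row 1 gives (-2)·v1 + 3·v2 = 0, so take v_1 = [3, 2]^T.
λ = -2: A - (-2)I = [[-3, 3], [-2, 2]]. Row 1 gives (-3)·v1 + 3·v2 = 0, so take v_2 = [1, 1]^T.
V = [v_1 v_2] = [[3, 1], [2, 1]] has det V = 1, so V^{-1} = adj(V)/det V = [[1, -1], [-2, 3]].
Modal coordinates z(0) = V^{-1} x(0): 1·1 + (-1)·0 = 1; (-2)·1 + 3·0 = -2; so z(0) = [1, -2]^T.
x_1(t) = Σ_i (v_i)_1 · z_i(0) · e^{λ_i t} (row 1 of V times the modal terms).
x_1(0.8) = 3·1·e^{-3·0.8} + 1·(-2)·e^{-2·0.8} = 3·0.090718 + (-2)·0.201897 = -0.1316.

-0.1316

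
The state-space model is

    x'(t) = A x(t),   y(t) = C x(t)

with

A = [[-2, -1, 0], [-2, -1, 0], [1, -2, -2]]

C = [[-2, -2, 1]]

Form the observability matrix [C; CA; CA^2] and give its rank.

3

CA = [[9, 2, -2]]
CA^2 = [[-24, -7, 4]]
Observability matrix O = [C; CA; CA^2] = [[-2, -2, 1], [9, 2, -2], [-24, -7, 4]]
det(O) = (-2)·(2·4 - (-2)·(-7)) - (-2)·(9·4 - (-2)·(-24)) + 1·(9·(-7) - 2·(-24)) = (-2)·(-6) - (-2)·(-12) + 1·(-15) = -27 ≠ 0, so rank(O) = 3.
rank(O) = 3 = n, so the pair (A, C) is completely observable.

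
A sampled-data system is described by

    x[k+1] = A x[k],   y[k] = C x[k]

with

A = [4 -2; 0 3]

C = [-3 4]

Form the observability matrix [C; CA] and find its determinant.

CA = [[-12, 18]]
Observability matrix O = [C; CA] = [[-3, 4], [-12, 18]]
det(O) = (-3)·18 - 4·(-12) = -54 - (-48) = -6
Since det(O) ≠ 0, rank(O) = 2 and the system is completely observable.

-6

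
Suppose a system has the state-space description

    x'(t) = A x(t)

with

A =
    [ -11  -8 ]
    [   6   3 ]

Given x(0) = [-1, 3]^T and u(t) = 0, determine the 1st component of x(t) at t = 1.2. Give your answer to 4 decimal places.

-0.2261

det(sI - A) = s^2 - (tr A)s + det A, with tr A = (-11) + 3 = -8 and det A = (-11)·3 - (-8)·6 = -33 - (-48) = 15.
So p(s) = det(sI - A) = s^2 + 8s + 15.
Factor s^2 + 8s + 15: two numbers with sum -8 and product 15 are -3 and -5, so s^2 + 8s + 15 = (s + 3)(s + 5).
Hence p(s) = (s + 3) (s + 5), with roots -5, -3.
The eigenvalues -5, -3 are distinct and real, so A is diagonalisable and x(t) = e^{At} x(0) = V diag(e^{λ_i t}) V^{-1} x(0), where the columns of V are the eigenvectors.
λ = -5: A - (-5)I = [[-6, -8], [6, 8]]. Row 1 gives (-6)·v1 + (-8)·v2 = 0, so take v_1 = [4, -3]^T.
λ = -3: A - (-3)I = [[-8, -8], [6, 6]]. Row 1 gives (-8)·v1 + (-8)·v2 = 0, so take v_2 = [1, -1]^T.
V = [v_1 v_2] = [[4, 1], [-3, -1]] has det V = -1, so V^{-1} = adj(V)/det V = [[1, 1], [-3, -4]].
Modal coordinates z(0) = V^{-1} x(0): 1·(-1) + 1·3 = 2; (-3)·(-1) + (-4)·3 = -9; so z(0) = [2, -9]^T.
x_1(t) = Σ_i (v_i)_1 · z_i(0) · e^{λ_i t} (row 1 of V times the modal terms).
x_1(1.2) = 4·2·e^{-5·1.2} + 1·(-9)·e^{-3·1.2} = 8·0.002479 + (-9)·0.027324 = -0.2261.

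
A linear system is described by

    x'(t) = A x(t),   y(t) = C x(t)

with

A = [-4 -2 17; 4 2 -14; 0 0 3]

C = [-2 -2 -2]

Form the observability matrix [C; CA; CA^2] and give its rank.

2

CA = [[0, 0, -12]]
CA^2 = [[0, 0, -36]]
Observability matrix O = [C; CA; CA^2] = [[-2, -2, -2], [0, 0, -12], [0, 0, -36]]
The columns c1, c2, c3 of O are linearly dependent: -c1 + c2 = 0 (check each entry), so rank(O) ≤ 2.
The 2×2 minor from rows 1, 2, columns 1, 3 is (-2)·(-12) - (-2)·0 = 24 - 0 = 24 ≠ 0, so rank(O) = 2.
rank(O) = 2 < n = 3, so the pair (A, C) is not completely observable.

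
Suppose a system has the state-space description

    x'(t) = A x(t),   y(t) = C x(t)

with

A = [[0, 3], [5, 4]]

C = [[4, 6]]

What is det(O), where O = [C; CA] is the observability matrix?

CA = [[30, 36]]
Observability matrix O = [C; CA] = [[4, 6], [30, 36]]
det(O) = 4·36 - 6·30 = 144 - 180 = -36
Since det(O) ≠ 0, rank(O) = 2 and the system is completely observable.

-36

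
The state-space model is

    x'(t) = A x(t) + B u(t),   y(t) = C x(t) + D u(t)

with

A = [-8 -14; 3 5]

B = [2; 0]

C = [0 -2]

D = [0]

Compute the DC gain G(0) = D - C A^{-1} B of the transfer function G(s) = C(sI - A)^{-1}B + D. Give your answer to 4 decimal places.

-6.0000

G(0) = C(-A)^{-1}B + D = -C A^{-1} B + D.
det A = 2, so A^{-1} = (1/2)·adj(A) = [[5/2, 7], [-3/2, -4]]
A^{-1} B = [5, -3]^T
C A^{-1} B = 6
G(0) = D - C A^{-1} B = 0 - (6) = -6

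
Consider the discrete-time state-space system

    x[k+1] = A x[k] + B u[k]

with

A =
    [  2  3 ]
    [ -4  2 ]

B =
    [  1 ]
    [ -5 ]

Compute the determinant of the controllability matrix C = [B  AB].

AB = [[-13], [-14]]
Controllability matrix C = [B  AB] = [[1, -13], [-5, -14]]
det(C) = 1·(-14) - (-13)·(-5) = -14 - 65 = -79
Since det(C) ≠ 0, rank(C) = 2 and the system is completely controllable.

-79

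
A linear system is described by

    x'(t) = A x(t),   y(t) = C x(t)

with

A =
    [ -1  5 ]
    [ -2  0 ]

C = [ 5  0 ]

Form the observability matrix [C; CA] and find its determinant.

CA = [[-5, 25]]
Observability matrix O = [C; CA] = [[5, 0], [-5, 25]]
det(O) = 5·25 - 0·(-5) = 125 - 0 = 125
Since det(O) ≠ 0, rank(O) = 2 and the system is completely observable.

125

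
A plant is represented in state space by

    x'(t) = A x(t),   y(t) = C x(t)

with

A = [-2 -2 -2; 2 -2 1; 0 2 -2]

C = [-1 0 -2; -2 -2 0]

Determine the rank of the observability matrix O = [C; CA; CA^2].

CA = [[2, -2, 6], [0, 8, 2]]
CA^2 = [[-8, 12, -18], [16, -12, 4]]
Observability matrix O = [C; CA; CA^2] = [[-1, 0, -2], [-2, -2, 0], [2, -2, 6], [0, 8, 2], [-8, 12, -18], [16, -12, 4]]
Take the 3×3 submatrix of O formed by rows 1, 2, 3: [[-1, 0, -2], [-2, -2, 0], [2, -2, 6]]. Its determinant is (-1)·((-2)·6 - 0·(-2)) - 0·((-2)·6 - 0·2) + (-2)·((-2)·(-2) - (-2)·2) = (-1)·(-12) - 0·(-12) + (-2)·8 = -4 ≠ 0.
So rank(O) ≥ 3; since O has 3 columns, rank(O) = 3.
rank(O) = 3 = n, so the pair (A, C) is completely observable.

3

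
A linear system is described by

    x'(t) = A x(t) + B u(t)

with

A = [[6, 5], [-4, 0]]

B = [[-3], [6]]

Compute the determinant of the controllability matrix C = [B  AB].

AB = [[12], [12]]
Controllability matrix C = [B  AB] = [[-3, 12], [6, 12]]
det(C) = (-3)·12 - 12·6 = -36 - 72 = -108
Since det(C) ≠ 0, rank(C) = 2 and the system is completely controllable.

-108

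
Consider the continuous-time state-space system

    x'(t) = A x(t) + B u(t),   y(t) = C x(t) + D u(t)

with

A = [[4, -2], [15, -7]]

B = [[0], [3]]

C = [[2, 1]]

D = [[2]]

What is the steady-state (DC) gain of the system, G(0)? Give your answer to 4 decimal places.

-10.0000

G(0) = C(-A)^{-1}B + D = -C A^{-1} B + D.
det A = 2, so A^{-1} = (1/2)·adj(A) = [[-7/2, 1], [-15/2, 2]]
A^{-1} B = [3, 6]^T
C A^{-1} B = 12
G(0) = D - C A^{-1} B = 2 - (12) = -10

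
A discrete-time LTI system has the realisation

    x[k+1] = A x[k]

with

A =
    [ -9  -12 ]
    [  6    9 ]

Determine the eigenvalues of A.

det(zI - A) = z^2 - (tr A)z + det A, with tr A = (-9) + 9 = 0 and det A = (-9)·9 - (-12)·6 = -81 - (-72) = -9.
So p(z) = det(zI - A) = z^2 - 9.
Factor z^2 - 9: two numbers with sum 0 and product -9 are 3 and -3, so z^2 - 9 = (z - 3)(z + 3).
Hence p(z) = (z - 3) (z + 3), with roots -3, 3.

-3, 3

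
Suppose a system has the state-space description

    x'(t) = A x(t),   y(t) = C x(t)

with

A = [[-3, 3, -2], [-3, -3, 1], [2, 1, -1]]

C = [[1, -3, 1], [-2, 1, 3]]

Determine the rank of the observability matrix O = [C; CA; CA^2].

3

CA = [[8, 13, -6], [9, -6, 2]]
CA^2 = [[-75, -21, 3], [-5, 47, -26]]
Observability matrix O = [C; CA; CA^2] = [[1, -3, 1], [-2, 1, 3], [8, 13, -6], [9, -6, 2], [-75, -21, 3], [-5, 47, -26]]
Take the 3×3 submatrix of O formed by rows 1, 2, 3: [[1, -3, 1], [-2, 1, 3], [8, 13, -6]]. Its determinant is 1·(1·(-6) - 3·13) - (-3)·((-2)·(-6) - 3·8) + 1·((-2)·13 - 1·8) = 1·(-45) - (-3)·(-12) + 1·(-34) = -115 ≠ 0.
So rank(O) ≥ 3; since O has 3 columns, rank(O) = 3.
rank(O) = 3 = n, so the pair (A, C) is completely observable.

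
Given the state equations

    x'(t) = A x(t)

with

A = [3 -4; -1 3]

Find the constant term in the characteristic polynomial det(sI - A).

For a 2×2 matrix, det(sI - A) = s^2 - (tr A)s + det A.
tr A = 6, det A = 5.
So p(s) = s^2 - 6s + 5.
The constant term is 5.

5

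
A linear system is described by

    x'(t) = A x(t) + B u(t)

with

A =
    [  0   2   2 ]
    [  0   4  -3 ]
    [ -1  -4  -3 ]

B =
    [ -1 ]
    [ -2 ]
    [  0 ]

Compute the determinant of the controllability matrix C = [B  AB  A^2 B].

-567

AB = [[-4], [-8], [9]]
A^2B = [[2], [-59], [9]]
Controllability matrix C = [B  AB  A^2B] = [[-1, -4, 2], [-2, -8, -59], [0, 9, 9]]
Expanding along the first row, det(C) = (-1)·((-8)·9 - (-59)·9) - (-4)·((-2)·9 - (-59)·0) + 2·((-2)·9 - (-8)·0) = (-1)·459 - (-4)·(-18) + 2·(-18) = -567
Since det(C) ≠ 0, rank(C) = 3 and the system is completely controllable.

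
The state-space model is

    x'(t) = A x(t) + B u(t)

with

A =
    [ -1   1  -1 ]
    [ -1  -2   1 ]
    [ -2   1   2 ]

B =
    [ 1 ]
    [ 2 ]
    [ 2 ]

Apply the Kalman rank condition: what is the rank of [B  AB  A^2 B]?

AB = [[-1], [-3], [4]]
A^2B = [[-6], [11], [7]]
Controllability matrix C = [B  AB  A^2B] = [[1, -1, -6], [2, -3, 11], [2, 4, 7]]
det(C) = 1·((-3)·7 - 11·4) - (-1)·(2·7 - 11·2) + (-6)·(2·4 - (-3)·2) = 1·(-65) - (-1)·(-8) + (-6)·14 = -157 ≠ 0, so rank(C) = 3.
rank(C) = 3 = n, so the pair (A, B) is completely controllable.

3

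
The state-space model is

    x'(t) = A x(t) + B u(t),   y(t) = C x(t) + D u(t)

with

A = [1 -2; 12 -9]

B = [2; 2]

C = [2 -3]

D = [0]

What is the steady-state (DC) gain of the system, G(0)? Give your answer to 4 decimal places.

-2.5333

G(0) = C(-A)^{-1}B + D = -C A^{-1} B + D.
det A = 15, so A^{-1} = (1/15)·adj(A) = [[-3/5, 2/15], [-4/5, 1/15]]
A^{-1} B = [-14/15, -22/15]^T
C A^{-1} B = 38/15
G(0) = D - C A^{-1} B = 0 - (38/15) = -38/15 ≈ -2.5333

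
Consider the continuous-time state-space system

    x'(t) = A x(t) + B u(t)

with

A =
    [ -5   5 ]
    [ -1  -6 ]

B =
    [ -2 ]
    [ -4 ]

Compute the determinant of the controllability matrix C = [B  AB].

-92

AB = [[-10], [26]]
Controllability matrix C = [B  AB] = [[-2, -10], [-4, 26]]
det(C) = (-2)·26 - (-10)·(-4) = -52 - 40 = -92
Since det(C) ≠ 0, rank(C) = 2 and the system is completely controllable.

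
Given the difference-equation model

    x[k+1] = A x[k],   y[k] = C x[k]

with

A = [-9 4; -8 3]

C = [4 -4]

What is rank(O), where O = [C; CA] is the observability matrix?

CA = [[-4, 4]]
Observability matrix O = [C; CA] = [[4, -4], [-4, 4]]
Every row of O is a scalar multiple of row 1 = [4, -4] (multipliers 1, -1), so the rows span a one-dimensional space.
O ≠ 0, hence rank(O) = 1.
rank(O) = 1 < n = 2, so the pair (A, C) is not completely observable.

1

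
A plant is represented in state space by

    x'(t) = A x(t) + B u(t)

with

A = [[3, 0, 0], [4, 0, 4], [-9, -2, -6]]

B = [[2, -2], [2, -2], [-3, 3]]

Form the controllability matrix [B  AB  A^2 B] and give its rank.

AB = [[6, -6], [-4, 4], [-4, 4]]
A^2B = [[18, -18], [8, -8], [-22, 22]]
Controllability matrix C = [B  AB  A^2B] = [[2, -2, 6, -6, 18, -18], [2, -2, -4, 4, 8, -8], [-3, 3, -4, 4, -22, 22]]
The rows r1, r2, r3 of C are linearly dependent: 2·r1 + r2 + 2·r3 = 0 (check each entry), so rank(C) ≤ 2.
The 2×2 minor from rows 1, 2, columns 1, 3 is 2·(-4) - 6·2 = -8 - 12 = -20 ≠ 0, so rank(C) = 2.
rank(C) = 2 < n = 3, so the pair (A, B) is not completely controllable.

2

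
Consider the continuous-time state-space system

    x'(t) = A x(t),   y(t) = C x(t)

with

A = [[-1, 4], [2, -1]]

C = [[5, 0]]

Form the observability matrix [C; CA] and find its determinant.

CA = [[-5, 20]]
Observability matrix O = [C; CA] = [[5, 0], [-5, 20]]
det(O) = 5·20 - 0·(-5) = 100 - 0 = 100
Since det(O) ≠ 0, rank(O) = 2 and the system is completely observable.

100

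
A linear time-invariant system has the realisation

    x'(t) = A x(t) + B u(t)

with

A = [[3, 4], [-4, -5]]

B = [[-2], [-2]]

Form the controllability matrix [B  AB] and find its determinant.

AB = [[-14], [18]]
Controllability matrix C = [B  AB] = [[-2, -14], [-2, 18]]
det(C) = (-2)·18 - (-14)·(-2) = -36 - 28 = -64
Since det(C) ≠ 0, rank(C) = 2 and the system is completely controllable.

-64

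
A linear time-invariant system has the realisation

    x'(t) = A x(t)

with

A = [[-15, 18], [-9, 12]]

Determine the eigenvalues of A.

det(sI - A) = s^2 - (tr A)s + det A, with tr A = (-15) + 12 = -3 and det A = (-15)·12 - 18·(-9) = -180 - (-162) = -18.
So p(s) = det(sI - A) = s^2 + 3s - 18.
Factor s^2 + 3s - 18: two numbers with sum -3 and product -18 are 3 and -6, so s^2 + 3s - 18 = (s - 3)(s + 6).
Hence p(s) = (s - 3) (s + 6), with roots -6, 3.
At least one eigenvalue has non-negative real part, so the system is not asymptotically stable.

-6, 3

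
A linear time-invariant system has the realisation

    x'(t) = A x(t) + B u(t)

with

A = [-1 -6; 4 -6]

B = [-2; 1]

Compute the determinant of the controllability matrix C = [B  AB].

AB = [[-4], [-14]]
Controllability matrix C = [B  AB] = [[-2, -4], [1, -14]]
det(C) = (-2)·(-14) - (-4)·1 = 28 - (-4) = 32
Since det(C) ≠ 0, rank(C) = 2 and the system is completely controllable.

32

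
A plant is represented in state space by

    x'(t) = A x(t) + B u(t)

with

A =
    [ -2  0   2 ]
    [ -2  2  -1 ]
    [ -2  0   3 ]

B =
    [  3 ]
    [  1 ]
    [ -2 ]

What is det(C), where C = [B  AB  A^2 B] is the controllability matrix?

AB = [[-10], [-2], [-12]]
A^2B = [[-4], [28], [-16]]
Controllability matrix C = [B  AB  A^2B] = [[3, -10, -4], [1, -2, 28], [-2, -12, -16]]
Expanding along the first row, det(C) = 3·((-2)·(-16) - 28·(-12)) - (-10)·(1·(-16) - 28·(-2)) + (-4)·(1·(-12) - (-2)·(-2)) = 3·368 - (-10)·40 + (-4)·(-16) = 1568
Since det(C) ≠ 0, rank(C) = 3 and the system is completely controllable.

1568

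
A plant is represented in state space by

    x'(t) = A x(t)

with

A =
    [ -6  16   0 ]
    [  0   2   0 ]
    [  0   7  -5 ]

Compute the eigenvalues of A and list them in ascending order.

-6, -5, 2

det(sI - A) = s^3 - (tr A)s^2 + (M11 + M22 + M33)s - det A, where Mii is the 2×2 principal minor of A obtained by deleting row i and column i.
tr A = (-6) + 2 + (-5) = -9; M11 = 2·(-5) - 0·7 = -10 - 0 = -10; M22 = (-6)·(-5) - 0·0 = 30 - 0 = 30; M33 = (-6)·2 - 16·0 = -12 - 0 = -12; sum of minors = 8.
det A = (-6)·(2·(-5) - 0·7) - 16·(0·(-5) - 0·0) + 0·(0·7 - 2·0) = (-6)·(-10) - 16·0 + 0·0 = 60.
So p(s) = det(sI - A) = s^3 + 9s^2 + 8s - 60.
Rational-root test: any integer root divides -60. Testing small divisors, s = 2 works: p(2) = 8 + 36 + 16 + (-60) = 0, so (s - 2) is a factor.
Dividing, p(s) = (s - 2)(s^2 + 11s + 30).
Factor s^2 + 11s + 30: two numbers with sum -11 and product 30 are -5 and -6, so s^2 + 11s + 30 = (s + 5)(s + 6).
Hence p(s) = (s - 2) (s + 5) (s + 6), with roots -6, -5, 2.
At least one eigenvalue has non-negative real part, so the system is not asymptotically stable.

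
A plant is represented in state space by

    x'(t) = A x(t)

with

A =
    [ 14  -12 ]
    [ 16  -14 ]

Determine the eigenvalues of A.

-2, 2

det(sI - A) = s^2 - (tr A)s + det A, with tr A = 14 + (-14) = 0 and det A = 14·(-14) - (-12)·16 = -196 - (-192) = -4.
So p(s) = det(sI - A) = s^2 - 4.
Factor s^2 - 4: two numbers with sum 0 and product -4 are 2 and -2, so s^2 - 4 = (s - 2)(s + 2).
Hence p(s) = (s - 2) (s + 2), with roots -2, 2.
At least one eigenvalue has non-negative real part, so the system is not asymptotically stable.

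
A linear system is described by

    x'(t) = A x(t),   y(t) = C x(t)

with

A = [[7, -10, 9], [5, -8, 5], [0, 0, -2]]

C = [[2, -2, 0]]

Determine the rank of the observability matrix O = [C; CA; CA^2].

2

CA = [[4, -4, 8]]
CA^2 = [[8, -8, 0]]
Observability matrix O = [C; CA; CA^2] = [[2, -2, 0], [4, -4, 8], [8, -8, 0]]
The columns c1, c2, c3 of O are linearly dependent: c1 + c2 = 0 (check each entry), so rank(O) ≤ 2.
The 2×2 minor from rows 1, 2, columns 1, 3 is 2·8 - 0·4 = 16 - 0 = 16 ≠ 0, so rank(O) = 2.
rank(O) = 2 < n = 3, so the pair (A, C) is not completely observable.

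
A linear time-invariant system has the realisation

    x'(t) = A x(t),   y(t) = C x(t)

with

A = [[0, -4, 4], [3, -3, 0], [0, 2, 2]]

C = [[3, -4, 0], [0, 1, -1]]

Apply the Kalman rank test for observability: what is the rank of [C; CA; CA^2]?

CA = [[-12, 0, 12], [3, -5, -2]]
CA^2 = [[0, 72, -24], [-15, -1, 8]]
Observability matrix O = [C; CA; CA^2] = [[3, -4, 0], [0, 1, -1], [-12, 0, 12], [3, -5, -2], [0, 72, -24], [-15, -1, 8]]
Take the 3×3 submatrix of O formed by rows 1, 2, 3: [[3, -4, 0], [0, 1, -1], [-12, 0, 12]]. Its determinant is 3·(1·12 - (-1)·0) - (-4)·(0·12 - (-1)·(-12)) + 0·(0·0 - 1·(-12)) = 3·12 - (-4)·(-12) + 0·12 = -12 ≠ 0.
So rank(O) ≥ 3; since O has 3 columns, rank(O) = 3.
rank(O) = 3 = n, so the pair (A, C) is completely observable.

3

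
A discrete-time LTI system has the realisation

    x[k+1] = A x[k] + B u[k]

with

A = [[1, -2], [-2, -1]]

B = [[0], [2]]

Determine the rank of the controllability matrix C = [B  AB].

AB = [[-4], [-2]]
Controllability matrix C = [B  AB] = [[0, -4], [2, -2]]
det(C) = 0·(-2) - (-4)·2 = 0 - (-8) = 8 ≠ 0, so rank(C) = 2.
rank(C) = 2 = n, so the pair (A, B) is completely controllable.

2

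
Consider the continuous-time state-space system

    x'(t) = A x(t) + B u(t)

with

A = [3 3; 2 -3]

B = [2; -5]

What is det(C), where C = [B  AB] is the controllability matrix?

-7

AB = [[-9], [19]]
Controllability matrix C = [B  AB] = [[2, -9], [-5, 19]]
det(C) = 2·19 - (-9)·(-5) = 38 - 45 = -7
Since det(C) ≠ 0, rank(C) = 2 and the system is completely controllable.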